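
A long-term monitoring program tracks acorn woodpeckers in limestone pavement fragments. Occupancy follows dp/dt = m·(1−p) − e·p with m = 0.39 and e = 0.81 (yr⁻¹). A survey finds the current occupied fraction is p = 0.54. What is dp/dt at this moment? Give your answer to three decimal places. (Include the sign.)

Colonization term: m·(1−p) = 0.39×0.4600 = 0.17940.
Extinction term: e·p = 0.43740.
dp/dt = 0.17940 − 0.43740 = -0.25800.

-0.258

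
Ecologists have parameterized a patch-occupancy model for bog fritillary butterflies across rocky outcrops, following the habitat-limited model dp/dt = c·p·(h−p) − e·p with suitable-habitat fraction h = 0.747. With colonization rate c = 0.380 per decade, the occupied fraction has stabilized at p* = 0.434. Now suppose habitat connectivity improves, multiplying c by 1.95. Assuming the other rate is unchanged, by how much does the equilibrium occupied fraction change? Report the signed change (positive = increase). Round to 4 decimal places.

0.1525

Balance c(h−p*) = e gives e = 0.380×(0.747 − 0.43400) = 0.11894.
New p* = 0.747 − e/c = 0.747 − 0.11894/0.74100 = 0.58649.
Δp* = 0.58649 − 0.43400 = +0.15249.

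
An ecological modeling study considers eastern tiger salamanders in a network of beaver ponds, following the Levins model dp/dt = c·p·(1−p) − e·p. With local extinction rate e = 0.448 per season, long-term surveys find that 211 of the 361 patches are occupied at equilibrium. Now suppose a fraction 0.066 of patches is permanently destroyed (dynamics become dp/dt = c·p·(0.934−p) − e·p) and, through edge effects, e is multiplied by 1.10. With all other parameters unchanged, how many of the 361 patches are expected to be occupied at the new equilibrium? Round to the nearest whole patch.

Observed p* = 211/361 = 0.58449.
Balance c(1−p*) = e gives c = e/(1 − 0.58449) = 0.448/0.41551 = 1.07819.
New p* = 0.934 − e/c = 0.934 − 0.49280/1.07819 = 0.47694.
Expected occupied = 361 × 0.47694 = 172.18 ≈ 172.

172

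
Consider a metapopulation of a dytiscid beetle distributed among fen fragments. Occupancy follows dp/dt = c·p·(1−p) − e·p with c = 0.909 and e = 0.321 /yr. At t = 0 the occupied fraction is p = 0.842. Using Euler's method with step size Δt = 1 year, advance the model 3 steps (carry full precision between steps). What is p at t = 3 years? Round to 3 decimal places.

Update rule: p ← p + [c·p·(1−p) − e·p]·Δt with Δt = 1.
t = 1: p = 0.84200 + (-0.14935) = 0.69265
t = 2: p = 0.69265 + (-0.02883) = 0.66382
t = 3: p = 0.66382 + (-0.01023) = 0.65359

0.654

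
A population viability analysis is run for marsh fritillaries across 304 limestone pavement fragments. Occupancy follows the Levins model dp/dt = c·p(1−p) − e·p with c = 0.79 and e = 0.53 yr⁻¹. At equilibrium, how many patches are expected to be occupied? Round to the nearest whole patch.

100

p* = 1 − e/c = 1 − 0.53/0.79 = 0.3291.
Expected occupied patches = N × p* = 304 × 0.3291 = 100.05 ≈ 100.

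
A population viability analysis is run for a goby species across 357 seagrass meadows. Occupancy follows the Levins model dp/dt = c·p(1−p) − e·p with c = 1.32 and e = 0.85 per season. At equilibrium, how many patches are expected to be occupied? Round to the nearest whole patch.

p* = 1 − e/c = 1 − 0.85/1.32 = 0.3561.
Expected occupied patches = N × p* = 357 × 0.3561 = 127.11 ≈ 127.

127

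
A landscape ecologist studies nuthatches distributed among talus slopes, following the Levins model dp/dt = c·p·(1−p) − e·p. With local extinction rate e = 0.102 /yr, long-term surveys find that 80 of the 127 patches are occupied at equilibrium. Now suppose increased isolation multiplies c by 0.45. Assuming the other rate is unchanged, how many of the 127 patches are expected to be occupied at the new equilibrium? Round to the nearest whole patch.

Observed p* = 80/127 = 0.62992.
Balance c(1−p*) = e gives c = e/(1 − 0.62992) = 0.102/0.37008 = 0.27562.
New p* = 1 − e/c = 1 − 0.10200/0.12403 = 0.17762.
Expected occupied = 127 × 0.17762 = 22.56 ≈ 23.

23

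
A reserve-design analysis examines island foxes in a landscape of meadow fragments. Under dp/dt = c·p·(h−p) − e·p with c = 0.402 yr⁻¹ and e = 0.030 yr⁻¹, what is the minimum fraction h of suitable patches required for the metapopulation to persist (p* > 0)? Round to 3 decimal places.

0.075

p* = h − e/c is positive only when h > e/c.
h_min = e/c = 0.030/0.402 = 0.0746.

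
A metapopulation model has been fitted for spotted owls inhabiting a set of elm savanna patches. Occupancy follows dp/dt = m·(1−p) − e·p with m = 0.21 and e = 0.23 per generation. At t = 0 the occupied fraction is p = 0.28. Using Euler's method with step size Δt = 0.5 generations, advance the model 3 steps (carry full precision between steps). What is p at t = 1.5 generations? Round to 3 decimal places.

Update rule: p ← p + [m·(1−p) − e·p]·Δt with Δt = 0.5.
step 1: Δp = +0.04340, p = 0.32340
step 2: Δp = +0.03385, p = 0.35725
step 3: Δp = +0.02640, p = 0.38366

0.384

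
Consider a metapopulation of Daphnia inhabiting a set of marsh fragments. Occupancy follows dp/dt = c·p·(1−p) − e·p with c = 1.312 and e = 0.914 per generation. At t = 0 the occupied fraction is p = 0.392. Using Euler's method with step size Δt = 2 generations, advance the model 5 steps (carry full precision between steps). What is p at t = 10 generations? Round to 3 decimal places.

0.303

Update rule: p ← p + [c·p·(1−p) − e·p]·Δt with Δt = 2.
t = 2: p = 0.39200 + (-0.09118) = 0.30082
t = 4: p = 0.30082 + (+0.00200) = 0.30282
t = 6: p = 0.30282 + (+0.00042) = 0.30324
t = 8: p = 0.30324 + (+0.00009) = 0.30333
t = 10: p = 0.30333 + (+0.00002) = 0.30335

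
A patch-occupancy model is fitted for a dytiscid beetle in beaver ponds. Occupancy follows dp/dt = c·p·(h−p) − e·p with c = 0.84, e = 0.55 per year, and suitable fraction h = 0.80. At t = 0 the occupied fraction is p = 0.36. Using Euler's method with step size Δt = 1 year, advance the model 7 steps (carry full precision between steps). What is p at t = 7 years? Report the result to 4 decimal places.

Update rule: p ← p + [c·p·(h−p) − e·p]·Δt with Δt = 1.
p: 0.36000 → 0.29506  (Δp = -0.06494)
p: 0.29506 → 0.25792  (Δp = -0.03713)
p: 0.25792 → 0.23351  (Δp = -0.02441)
p: 0.23351 → 0.21620  (Δp = -0.01731)
p: 0.21620 → 0.20331  (Δp = -0.01289)
p: 0.20331 → 0.19339  (Δp = -0.00992)
p: 0.19339 → 0.18557  (Δp = -0.00782)

0.1856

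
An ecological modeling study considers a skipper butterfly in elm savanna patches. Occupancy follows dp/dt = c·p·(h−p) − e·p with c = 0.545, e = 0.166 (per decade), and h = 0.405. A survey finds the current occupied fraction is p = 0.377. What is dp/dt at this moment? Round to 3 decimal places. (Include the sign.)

-0.057

Colonization term: c·p·(h−p) = 0.545×0.377×0.0280 = 0.00575.
Extinction term: e·p = 0.06258.
dp/dt = 0.00575 − 0.06258 = -0.05683.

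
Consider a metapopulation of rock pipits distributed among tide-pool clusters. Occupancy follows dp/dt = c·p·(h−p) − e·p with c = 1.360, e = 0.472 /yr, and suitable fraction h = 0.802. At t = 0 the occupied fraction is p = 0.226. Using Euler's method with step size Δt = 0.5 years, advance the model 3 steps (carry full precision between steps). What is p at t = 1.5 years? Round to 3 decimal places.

0.328

Update rule: p ← p + [c·p·(h−p) − e·p]·Δt with Δt = 0.5.
p: 0.22600 → 0.26118  (Δp = +0.03518)
p: 0.26118 → 0.29560  (Δp = +0.03441)
p: 0.29560 → 0.32763  (Δp = +0.03203)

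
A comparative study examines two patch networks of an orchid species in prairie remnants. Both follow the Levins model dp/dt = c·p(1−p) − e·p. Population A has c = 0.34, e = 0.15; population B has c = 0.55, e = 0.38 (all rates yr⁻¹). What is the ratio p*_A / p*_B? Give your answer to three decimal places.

1.808

A: p*_A = 1 − 0.15/0.34 = 0.5588.
B: p*_B = 1 − 0.38/0.55 = 0.3091.
p*_A / p*_B = 0.5588/0.3091 = 1.8080.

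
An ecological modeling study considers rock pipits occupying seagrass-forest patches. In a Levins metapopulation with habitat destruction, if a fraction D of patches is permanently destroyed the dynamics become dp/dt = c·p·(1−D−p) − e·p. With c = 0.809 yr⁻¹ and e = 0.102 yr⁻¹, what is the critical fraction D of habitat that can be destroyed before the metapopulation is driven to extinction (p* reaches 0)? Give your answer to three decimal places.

The nontrivial equilibrium is p* = (1−D) − e/c; extinction occurs when this hits zero.
So D_crit = 1 − e/c = 1 − 0.102/0.809 = 1 − 0.1261 = 0.8739.
Note this equals the original equilibrium occupancy — the Levins extinction-debt result.

0.874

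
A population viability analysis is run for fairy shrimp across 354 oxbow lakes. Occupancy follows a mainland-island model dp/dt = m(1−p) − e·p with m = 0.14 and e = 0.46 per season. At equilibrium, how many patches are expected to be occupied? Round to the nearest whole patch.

p* = m/(m+e) = 0.14/0.6000 = 0.2333.
Expected occupied patches = N × p* = 354 × 0.2333 = 82.60 ≈ 83.

83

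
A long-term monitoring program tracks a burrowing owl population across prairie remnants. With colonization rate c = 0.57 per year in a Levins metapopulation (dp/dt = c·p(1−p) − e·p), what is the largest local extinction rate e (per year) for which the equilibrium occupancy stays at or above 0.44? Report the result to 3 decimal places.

0.319

1 − e/c ≥ 0.44 ⇒ e ≤ c(1 − 0.44) = 0.57 × 0.5600.
e_max = 0.3192.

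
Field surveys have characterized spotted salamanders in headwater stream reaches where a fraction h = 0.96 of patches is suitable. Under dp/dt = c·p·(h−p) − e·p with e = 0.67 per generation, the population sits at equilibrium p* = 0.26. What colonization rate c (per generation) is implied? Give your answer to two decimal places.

0.96

At equilibrium c(h−p*) = e, so c = e/(h−p*).
c = 0.67/(0.96 − 0.26) = 0.67/0.7000 = 0.9571.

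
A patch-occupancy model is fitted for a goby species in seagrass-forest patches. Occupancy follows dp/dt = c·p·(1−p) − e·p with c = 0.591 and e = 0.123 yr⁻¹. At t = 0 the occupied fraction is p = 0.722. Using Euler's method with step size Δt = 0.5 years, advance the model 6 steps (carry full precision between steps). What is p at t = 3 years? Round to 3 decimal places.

0.776

Update rule: p ← p + [c·p·(1−p) − e·p]·Δt with Δt = 0.5.
p: 0.72200 → 0.73691  (Δp = +0.01491)
p: 0.73691 → 0.74888  (Δp = +0.01197)
p: 0.74888 → 0.75839  (Δp = +0.00952)
p: 0.75839 → 0.76590  (Δp = +0.00750)
p: 0.76590 → 0.77178  (Δp = +0.00588)
p: 0.77178 → 0.77636  (Δp = +0.00458)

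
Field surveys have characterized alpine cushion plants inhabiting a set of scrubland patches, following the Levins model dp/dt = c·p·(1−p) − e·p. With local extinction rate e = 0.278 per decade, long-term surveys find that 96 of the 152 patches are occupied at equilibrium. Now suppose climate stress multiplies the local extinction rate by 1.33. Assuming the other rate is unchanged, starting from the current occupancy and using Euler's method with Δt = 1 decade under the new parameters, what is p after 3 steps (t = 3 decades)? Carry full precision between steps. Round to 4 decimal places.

0.5312

Observed p* = 96/152 = 0.63158.
Balance c(1−p*) = e gives c = e/(1 − 0.63158) = 0.278/0.36842 = 0.75457.
Starting from p₀ = 0.63158; update p ← p + (dp/dt)·Δt with the new parameters.
  1  |  dp/dt·Δt = -0.057941  |  p_1 = 0.573638
  2  |  dp/dt·Δt = -0.027546  |  p_2 = 0.546092
  3  |  dp/dt·Δt = -0.014872  |  p_3 = 0.531220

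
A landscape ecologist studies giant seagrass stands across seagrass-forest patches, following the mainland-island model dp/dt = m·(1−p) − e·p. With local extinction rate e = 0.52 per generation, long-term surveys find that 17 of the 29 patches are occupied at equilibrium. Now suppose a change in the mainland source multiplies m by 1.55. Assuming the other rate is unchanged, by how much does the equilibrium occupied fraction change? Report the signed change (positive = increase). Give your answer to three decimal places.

Observed p* = 17/29 = 0.58621.
Balance m(1−p*) = e·p* gives m = e·p*/(1−p*) = 0.52×0.58621/0.41379 = 0.73668.
New p* = m/(m+e) = 1.14185/(1.14185+0.52000) = 0.68710.
Δp* = 0.68710 − 0.58621 = +0.10089.

0.101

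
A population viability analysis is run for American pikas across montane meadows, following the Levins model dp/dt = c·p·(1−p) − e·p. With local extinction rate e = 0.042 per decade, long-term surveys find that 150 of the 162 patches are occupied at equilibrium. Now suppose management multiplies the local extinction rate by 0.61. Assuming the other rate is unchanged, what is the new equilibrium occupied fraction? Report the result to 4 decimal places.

Observed p* = 150/162 = 0.92593.
Balance c(1−p*) = e gives c = e/(1 − 0.92593) = 0.042/0.07407 = 0.56703.
New p* = 1 − e/c = 1 − 0.02562/0.56703 = 0.95482.

0.9548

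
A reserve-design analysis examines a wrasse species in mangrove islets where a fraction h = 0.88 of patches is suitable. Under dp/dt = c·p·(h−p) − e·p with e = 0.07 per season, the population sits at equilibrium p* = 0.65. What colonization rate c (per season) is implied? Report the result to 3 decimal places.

0.304

At equilibrium c(h−p*) = e, so c = e/(h−p*).
c = 0.07/(0.88 − 0.65) = 0.07/0.2300 = 0.3043.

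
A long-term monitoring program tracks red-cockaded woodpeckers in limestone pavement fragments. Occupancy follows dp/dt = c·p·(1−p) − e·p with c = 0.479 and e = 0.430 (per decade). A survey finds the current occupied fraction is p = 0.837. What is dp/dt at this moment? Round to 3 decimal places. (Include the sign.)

Colonization term: c·p·(1−p) = 0.479×0.837×0.1630 = 0.06535.
Extinction term: e·p = 0.35991.
dp/dt = 0.06535 − 0.35991 = -0.29456.

-0.295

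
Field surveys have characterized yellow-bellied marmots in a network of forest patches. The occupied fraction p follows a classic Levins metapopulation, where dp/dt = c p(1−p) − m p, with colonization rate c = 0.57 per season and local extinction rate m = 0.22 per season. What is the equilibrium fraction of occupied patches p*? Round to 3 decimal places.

Setting dp/dt = 0 and dividing through by p* gives c·(1−p*) = m.
So p* = 1 − m/c = 1 − 0.22/0.57 = 1 − 0.3860 = 0.6140.

0.614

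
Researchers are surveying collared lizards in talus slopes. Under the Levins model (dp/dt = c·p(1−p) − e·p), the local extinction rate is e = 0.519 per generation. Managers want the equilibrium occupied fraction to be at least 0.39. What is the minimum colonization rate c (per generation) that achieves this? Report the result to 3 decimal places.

p* = 1 − e/c ≥ 0.39 requires e/c ≤ 0.6100, i.e. c ≥ e/0.6100.
c_min = 0.519/0.6100 = 0.8508.

0.851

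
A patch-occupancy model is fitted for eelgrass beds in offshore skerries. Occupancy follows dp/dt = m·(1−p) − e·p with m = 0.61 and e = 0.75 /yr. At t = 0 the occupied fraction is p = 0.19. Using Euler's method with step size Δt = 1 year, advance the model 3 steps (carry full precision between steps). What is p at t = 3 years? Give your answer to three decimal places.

0.461

Update rule: p ← p + [m·(1−p) − e·p]·Δt with Δt = 1.
t = 1: p = 0.19000 + (+0.35160) = 0.54160
t = 2: p = 0.54160 + (-0.12658) = 0.41502
t = 3: p = 0.41502 + (+0.04557) = 0.46059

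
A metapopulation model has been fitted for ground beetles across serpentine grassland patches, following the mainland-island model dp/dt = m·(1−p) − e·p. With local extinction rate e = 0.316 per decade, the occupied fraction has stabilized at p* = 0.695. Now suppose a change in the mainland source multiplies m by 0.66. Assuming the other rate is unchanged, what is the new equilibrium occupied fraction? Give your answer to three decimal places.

0.601

Balance m(1−p*) = e·p* gives m = e·p*/(1−p*) = 0.316×0.69500/0.30500 = 0.72007.
New p* = m/(m+e) = 0.47525/(0.47525+0.31600) = 0.60063.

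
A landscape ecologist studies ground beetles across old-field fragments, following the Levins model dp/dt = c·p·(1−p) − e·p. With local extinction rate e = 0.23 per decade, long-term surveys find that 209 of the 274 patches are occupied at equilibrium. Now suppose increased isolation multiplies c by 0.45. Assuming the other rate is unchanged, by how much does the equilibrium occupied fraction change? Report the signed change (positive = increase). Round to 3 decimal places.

Observed p* = 209/274 = 0.76277.
Balance c(1−p*) = e gives c = e/(1 − 0.76277) = 0.23/0.23723 = 0.96952.
New p* = 1 − e/c = 1 − 0.23000/0.43628 = 0.47282.
Δp* = 0.47282 − 0.76277 = -0.28995.

-0.290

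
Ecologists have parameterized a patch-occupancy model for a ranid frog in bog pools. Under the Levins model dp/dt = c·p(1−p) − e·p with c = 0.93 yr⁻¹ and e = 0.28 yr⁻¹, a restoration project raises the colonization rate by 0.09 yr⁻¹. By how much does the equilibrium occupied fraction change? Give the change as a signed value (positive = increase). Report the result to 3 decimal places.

Before: p* = 1 − 0.28/0.93 = 0.6989.
After the change, c = 1.02, e = 0.28, so p* = 1 − 0.28/1.02 = 0.7255.
Δp* = 0.7255 − 0.6989 = +0.0266.

0.027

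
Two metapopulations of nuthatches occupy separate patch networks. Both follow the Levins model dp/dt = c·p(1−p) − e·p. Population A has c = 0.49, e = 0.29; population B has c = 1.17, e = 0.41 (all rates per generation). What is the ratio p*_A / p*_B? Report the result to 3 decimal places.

0.628

A: p*_A = 1 − 0.29/0.49 = 0.4082.
B: p*_B = 1 − 0.41/1.17 = 0.6496.
p*_A / p*_B = 0.4082/0.6496 = 0.6284.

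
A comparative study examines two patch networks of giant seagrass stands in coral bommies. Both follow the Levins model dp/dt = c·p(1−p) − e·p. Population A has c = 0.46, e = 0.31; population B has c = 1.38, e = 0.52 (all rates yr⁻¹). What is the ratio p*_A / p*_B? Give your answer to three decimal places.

A: p*_A = 1 − 0.31/0.46 = 0.3261.
B: p*_B = 1 − 0.52/1.38 = 0.6232.
p*_A / p*_B = 0.3261/0.6232 = 0.5233.

0.523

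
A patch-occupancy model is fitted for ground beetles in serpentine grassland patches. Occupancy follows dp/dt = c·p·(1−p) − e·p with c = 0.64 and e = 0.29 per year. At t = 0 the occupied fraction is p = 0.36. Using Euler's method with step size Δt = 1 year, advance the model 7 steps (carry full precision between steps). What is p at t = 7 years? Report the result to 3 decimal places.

Update rule: p ← p + [c·p·(1−p) − e·p]·Δt with Δt = 1.
step 1: Δp = +0.04306, p = 0.40306
step 2: Δp = +0.03710, p = 0.44015
step 3: Δp = +0.03006, p = 0.47022
step 4: Δp = +0.02307, p = 0.49329
step 5: Δp = +0.01692, p = 0.51020
step 6: Δp = +0.01197, p = 0.52218
step 7: Δp = +0.00825, p = 0.53043

0.530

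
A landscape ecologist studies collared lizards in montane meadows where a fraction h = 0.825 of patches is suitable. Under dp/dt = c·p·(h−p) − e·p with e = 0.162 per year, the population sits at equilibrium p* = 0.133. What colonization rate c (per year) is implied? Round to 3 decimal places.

At equilibrium c(h−p*) = e, so c = e/(h−p*).
c = 0.162/(0.825 − 0.133) = 0.162/0.6920 = 0.2341.

0.234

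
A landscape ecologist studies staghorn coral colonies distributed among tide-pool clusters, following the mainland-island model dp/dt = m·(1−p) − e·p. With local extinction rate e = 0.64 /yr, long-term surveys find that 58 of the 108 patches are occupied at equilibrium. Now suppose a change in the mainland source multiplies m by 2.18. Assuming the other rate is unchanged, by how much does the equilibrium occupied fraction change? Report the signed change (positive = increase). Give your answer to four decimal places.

Observed p* = 58/108 = 0.53704.
Balance m(1−p*) = e·p* gives m = e·p*/(1−p*) = 0.64×0.53704/0.46296 = 0.74241.
New p* = m/(m+e) = 1.61845/(1.61845+0.64000) = 0.71662.
Δp* = 0.71662 − 0.53704 = +0.17958.

0.1796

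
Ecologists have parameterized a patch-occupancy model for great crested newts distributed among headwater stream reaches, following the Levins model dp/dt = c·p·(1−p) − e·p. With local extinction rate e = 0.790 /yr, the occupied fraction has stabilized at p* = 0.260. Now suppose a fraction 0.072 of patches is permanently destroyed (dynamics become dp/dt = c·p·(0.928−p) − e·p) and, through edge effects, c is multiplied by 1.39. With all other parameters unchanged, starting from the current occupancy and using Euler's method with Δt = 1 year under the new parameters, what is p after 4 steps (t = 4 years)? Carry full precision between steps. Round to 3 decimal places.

Balance c(1−p*) = e gives c = e/(1 − 0.26000) = 0.790/0.74000 = 1.06757.
Starting from p₀ = 0.26000; update p ← p + (dp/dt)·Δt with the new parameters.
p: 0.26000 → 0.31233  (Δp = +0.05233)
p: 0.31233 → 0.35093  (Δp = +0.03861)
p: 0.35093 → 0.37421  (Δp = +0.02327)
p: 0.37421 → 0.38610  (Δp = +0.01189)

0.386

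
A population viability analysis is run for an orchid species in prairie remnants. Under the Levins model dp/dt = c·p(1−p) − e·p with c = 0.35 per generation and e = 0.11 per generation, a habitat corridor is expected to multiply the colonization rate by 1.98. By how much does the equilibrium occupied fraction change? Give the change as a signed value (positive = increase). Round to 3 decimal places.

0.156

Before: p* = 1 − 0.11/0.35 = 0.6857.
After the change, c = 0.693, e = 0.11, so p* = 1 − 0.11/0.693 = 0.8413.
Δp* = 0.8413 − 0.6857 = +0.1556.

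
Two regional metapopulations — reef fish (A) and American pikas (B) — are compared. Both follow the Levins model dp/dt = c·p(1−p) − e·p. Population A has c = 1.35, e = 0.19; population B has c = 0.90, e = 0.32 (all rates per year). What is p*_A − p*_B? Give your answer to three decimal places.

0.215

A: p*_A = 1 − 0.19/1.35 = 0.8593.
B: p*_B = 1 − 0.32/0.90 = 0.6444.
p*_A − p*_B = 0.8593 − 0.6444 = 0.2148.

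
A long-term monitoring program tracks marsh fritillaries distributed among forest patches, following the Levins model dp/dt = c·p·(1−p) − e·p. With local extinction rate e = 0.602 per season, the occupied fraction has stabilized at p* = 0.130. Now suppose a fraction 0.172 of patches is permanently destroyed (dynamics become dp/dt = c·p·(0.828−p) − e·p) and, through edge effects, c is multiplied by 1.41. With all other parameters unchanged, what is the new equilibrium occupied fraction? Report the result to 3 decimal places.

Balance c(1−p*) = e gives c = e/(1 − 0.13000) = 0.602/0.87000 = 0.69195.
New p* = 0.828 − e/c = 0.828 − 0.60200/0.97565 = 0.21098.

0.211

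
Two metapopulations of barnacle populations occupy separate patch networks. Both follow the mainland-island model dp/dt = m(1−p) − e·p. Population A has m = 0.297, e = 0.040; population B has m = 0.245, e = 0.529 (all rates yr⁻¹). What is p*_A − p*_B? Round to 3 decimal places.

A: p*_A = m/(m+e) = 0.297/0.3370 = 0.8813.
B: p*_B = 0.245/0.7740 = 0.3165.
p*_A − p*_B = 0.8813 − 0.3165 = 0.5648.

0.565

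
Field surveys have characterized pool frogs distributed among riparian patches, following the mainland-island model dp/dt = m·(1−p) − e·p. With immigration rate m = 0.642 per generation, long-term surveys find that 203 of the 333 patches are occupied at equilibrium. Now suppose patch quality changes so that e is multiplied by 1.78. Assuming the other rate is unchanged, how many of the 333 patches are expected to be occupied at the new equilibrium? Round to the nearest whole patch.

156

Observed p* = 203/333 = 0.60961.
Balance m(1−p*) = e·p* gives e = m(1−p*)/p* = 0.642×0.39039/0.60961 = 0.41113.
New p* = m/(m+e) = 0.64200/(0.64200+0.73181) = 0.46731.
Expected occupied = 333 × 0.46731 = 155.61 ≈ 156.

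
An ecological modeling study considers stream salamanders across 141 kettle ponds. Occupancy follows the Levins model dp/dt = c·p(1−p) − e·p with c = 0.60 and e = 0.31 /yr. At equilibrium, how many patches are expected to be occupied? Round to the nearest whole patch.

p* = 1 − e/c = 1 − 0.31/0.60 = 0.4833.
Expected occupied patches = N × p* = 141 × 0.4833 = 68.15 ≈ 68.

68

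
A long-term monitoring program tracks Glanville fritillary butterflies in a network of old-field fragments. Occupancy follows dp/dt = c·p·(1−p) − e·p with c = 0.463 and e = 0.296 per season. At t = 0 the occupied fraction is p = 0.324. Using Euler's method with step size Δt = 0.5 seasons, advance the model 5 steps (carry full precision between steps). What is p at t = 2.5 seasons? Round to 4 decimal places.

0.3360

Update rule: p ← p + [c·p·(1−p) − e·p]·Δt with Δt = 0.5.
  1  |  dp/dt·Δt = +0.002752  |  p_1 = 0.326752
  2  |  dp/dt·Δt = +0.002567  |  p_2 = 0.329319
  3  |  dp/dt·Δt = +0.002392  |  p_3 = 0.331711
  4  |  dp/dt·Δt = +0.002225  |  p_4 = 0.333936
  5  |  dp/dt·Δt = +0.002068  |  p_5 = 0.336005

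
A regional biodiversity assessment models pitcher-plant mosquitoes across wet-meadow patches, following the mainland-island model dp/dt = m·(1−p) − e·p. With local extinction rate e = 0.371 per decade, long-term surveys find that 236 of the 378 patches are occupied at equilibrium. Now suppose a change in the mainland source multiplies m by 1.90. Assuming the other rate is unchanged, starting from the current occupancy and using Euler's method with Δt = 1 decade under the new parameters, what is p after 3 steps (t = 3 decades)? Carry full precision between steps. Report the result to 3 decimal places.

0.781

Observed p* = 236/378 = 0.62434.
Balance m(1−p*) = e·p* gives m = e·p*/(1−p*) = 0.371×0.62434/0.37566 = 0.61659.
Starting from p₀ = 0.62434; update p ← p + (dp/dt)·Δt with the new parameters.
p: 0.62434 → 0.83281  (Δp = +0.20847)
p: 0.83281 → 0.71971  (Δp = -0.11310)
p: 0.71971 → 0.78107  (Δp = +0.06136)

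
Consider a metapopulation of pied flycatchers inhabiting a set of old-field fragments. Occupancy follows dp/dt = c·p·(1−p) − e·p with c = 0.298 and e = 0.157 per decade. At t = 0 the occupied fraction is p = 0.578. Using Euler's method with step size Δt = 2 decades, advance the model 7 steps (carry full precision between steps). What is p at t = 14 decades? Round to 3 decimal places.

Update rule: p ← p + [c·p·(1−p) − e·p]·Δt with Δt = 2.
  1  |  dp/dt·Δt = -0.036118  |  p_1 = 0.541882
  2  |  dp/dt·Δt = -0.022196  |  p_2 = 0.519686
  3  |  dp/dt·Δt = -0.014412  |  p_3 = 0.505273
  4  |  dp/dt·Δt = -0.009672  |  p_4 = 0.495601
  5  |  dp/dt·Δt = -0.006630  |  p_5 = 0.488971
  6  |  dp/dt·Δt = -0.004609  |  p_6 = 0.484361
  7  |  dp/dt·Δt = -0.003235  |  p_7 = 0.481126

0.481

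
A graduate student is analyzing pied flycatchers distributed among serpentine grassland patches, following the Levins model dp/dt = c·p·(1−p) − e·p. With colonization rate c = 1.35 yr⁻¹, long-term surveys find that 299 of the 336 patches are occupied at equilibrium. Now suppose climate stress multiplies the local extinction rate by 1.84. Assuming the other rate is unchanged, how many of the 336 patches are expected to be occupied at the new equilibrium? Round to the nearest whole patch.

Observed p* = 299/336 = 0.88988.
Balance c(1−p*) = e gives e = 1.35×(1 − 0.88988) = 0.14866.
New p* = 1 − e/c = 1 − 0.27353/1.35000 = 0.79739.
Expected occupied = 336 × 0.79739 = 267.92 ≈ 268.

268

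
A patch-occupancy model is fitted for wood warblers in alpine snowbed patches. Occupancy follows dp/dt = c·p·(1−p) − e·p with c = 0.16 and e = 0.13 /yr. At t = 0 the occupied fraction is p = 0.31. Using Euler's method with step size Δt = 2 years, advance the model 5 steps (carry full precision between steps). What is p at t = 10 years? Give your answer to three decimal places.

Update rule: p ← p + [c·p·(1−p) − e·p]·Δt with Δt = 2.
p: 0.31000 → 0.29785  (Δp = -0.01215)
p: 0.29785 → 0.28733  (Δp = -0.01052)
p: 0.28733 → 0.27815  (Δp = -0.00918)
p: 0.27815 → 0.27008  (Δp = -0.00807)
p: 0.27008 → 0.26295  (Δp = -0.00714)

0.263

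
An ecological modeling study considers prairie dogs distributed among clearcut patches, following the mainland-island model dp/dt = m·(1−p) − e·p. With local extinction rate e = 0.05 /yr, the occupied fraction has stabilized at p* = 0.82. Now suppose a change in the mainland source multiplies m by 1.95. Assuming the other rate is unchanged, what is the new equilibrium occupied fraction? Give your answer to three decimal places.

0.899

Balance m(1−p*) = e·p* gives m = e·p*/(1−p*) = 0.05×0.82000/0.18000 = 0.22778.
New p* = m/(m+e) = 0.44417/(0.44417+0.05000) = 0.89882.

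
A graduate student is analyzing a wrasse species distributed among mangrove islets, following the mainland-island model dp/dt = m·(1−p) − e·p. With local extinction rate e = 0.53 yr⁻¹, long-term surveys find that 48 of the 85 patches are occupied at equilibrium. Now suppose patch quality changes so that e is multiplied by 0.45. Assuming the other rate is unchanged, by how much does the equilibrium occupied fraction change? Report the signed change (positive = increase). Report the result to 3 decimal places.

Observed p* = 48/85 = 0.56471.
Balance m(1−p*) = e·p* gives m = e·p*/(1−p*) = 0.53×0.56471/0.43529 = 0.68758.
New p* = m/(m+e) = 0.68758/(0.68758+0.23850) = 0.74246.
Δp* = 0.74246 − 0.56471 = +0.17775.

0.178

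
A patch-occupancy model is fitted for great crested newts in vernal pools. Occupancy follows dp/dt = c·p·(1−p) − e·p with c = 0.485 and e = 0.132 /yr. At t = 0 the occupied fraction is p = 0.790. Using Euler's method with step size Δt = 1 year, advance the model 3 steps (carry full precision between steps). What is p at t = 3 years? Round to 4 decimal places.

Update rule: p ← p + [c·p·(1−p) − e·p]·Δt with Δt = 1.
t = 1: p = 0.79000 + (-0.02382) = 0.76618
t = 2: p = 0.76618 + (-0.01425) = 0.75193
t = 3: p = 0.75193 + (-0.00879) = 0.74314

0.7431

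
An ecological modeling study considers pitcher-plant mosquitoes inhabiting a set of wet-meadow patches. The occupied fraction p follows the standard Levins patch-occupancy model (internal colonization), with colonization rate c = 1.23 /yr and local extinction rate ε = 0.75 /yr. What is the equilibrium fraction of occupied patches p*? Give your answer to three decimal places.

Setting dp/dt = 0 and dividing through by p* gives c·(1−p*) = ε.
So p* = 1 − ε/c = 1 − 0.75/1.23 = 1 − 0.6098 = 0.3902.

0.390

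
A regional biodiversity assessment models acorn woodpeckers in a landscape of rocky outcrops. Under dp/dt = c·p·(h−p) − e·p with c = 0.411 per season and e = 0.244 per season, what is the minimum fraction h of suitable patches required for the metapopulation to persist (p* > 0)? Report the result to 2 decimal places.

p* = h − e/c is positive only when h > e/c.
h_min = e/c = 0.244/0.411 = 0.5937.

0.59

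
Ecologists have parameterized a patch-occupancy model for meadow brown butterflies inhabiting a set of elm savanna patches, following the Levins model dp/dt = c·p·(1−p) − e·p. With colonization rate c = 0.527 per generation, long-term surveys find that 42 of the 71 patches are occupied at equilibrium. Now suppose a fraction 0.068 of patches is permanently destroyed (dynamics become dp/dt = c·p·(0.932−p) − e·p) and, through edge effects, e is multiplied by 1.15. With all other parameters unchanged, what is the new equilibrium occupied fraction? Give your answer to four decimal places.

Observed p* = 42/71 = 0.59155.
Balance c(1−p*) = e gives e = 0.527×(1 − 0.59155) = 0.21525.
New p* = 0.932 − e/c = 0.932 − 0.24754/0.52700 = 0.46228.

0.4623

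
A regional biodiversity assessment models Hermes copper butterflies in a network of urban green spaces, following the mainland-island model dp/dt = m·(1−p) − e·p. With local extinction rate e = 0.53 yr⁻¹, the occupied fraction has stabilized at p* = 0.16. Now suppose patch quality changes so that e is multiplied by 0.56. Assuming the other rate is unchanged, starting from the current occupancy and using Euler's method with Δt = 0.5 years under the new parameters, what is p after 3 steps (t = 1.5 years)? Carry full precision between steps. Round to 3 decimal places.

0.206

Balance m(1−p*) = e·p* gives m = e·p*/(1−p*) = 0.53×0.16000/0.84000 = 0.10095.
Starting from p₀ = 0.16000; update p ← p + (dp/dt)·Δt with the new parameters.
t = 0.5: p = 0.16000 + (+0.01866) = 0.17866
t = 1: p = 0.17866 + (+0.01495) = 0.19360
t = 1.5: p = 0.19360 + (+0.01197) = 0.20558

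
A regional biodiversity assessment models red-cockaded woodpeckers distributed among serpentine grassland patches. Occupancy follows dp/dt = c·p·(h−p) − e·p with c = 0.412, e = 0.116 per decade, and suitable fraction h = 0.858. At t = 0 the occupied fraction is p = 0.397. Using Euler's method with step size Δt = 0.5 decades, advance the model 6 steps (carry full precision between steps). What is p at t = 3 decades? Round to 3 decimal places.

0.474

Update rule: p ← p + [c·p·(h−p) − e·p]·Δt with Δt = 0.5.
t = 0.5: p = 0.39700 + (+0.01468) = 0.41168
t = 1: p = 0.41168 + (+0.01397) = 0.42565
t = 1.5: p = 0.42565 + (+0.01322) = 0.43887
t = 2: p = 0.43887 + (+0.01244) = 0.45131
t = 2.5: p = 0.45131 + (+0.01163) = 0.46294
t = 3: p = 0.46294 + (+0.01082) = 0.47377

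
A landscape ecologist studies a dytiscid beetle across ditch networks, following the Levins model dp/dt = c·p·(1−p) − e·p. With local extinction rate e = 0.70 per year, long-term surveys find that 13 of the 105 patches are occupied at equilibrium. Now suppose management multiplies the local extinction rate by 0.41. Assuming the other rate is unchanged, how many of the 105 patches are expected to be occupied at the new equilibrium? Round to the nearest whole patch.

67

Observed p* = 13/105 = 0.12381.
Balance c(1−p*) = e gives c = e/(1 − 0.12381) = 0.70/0.87619 = 0.79891.
New p* = 1 − e/c = 1 − 0.28700/0.79891 = 0.64076.
Expected occupied = 105 × 0.64076 = 67.28 ≈ 67.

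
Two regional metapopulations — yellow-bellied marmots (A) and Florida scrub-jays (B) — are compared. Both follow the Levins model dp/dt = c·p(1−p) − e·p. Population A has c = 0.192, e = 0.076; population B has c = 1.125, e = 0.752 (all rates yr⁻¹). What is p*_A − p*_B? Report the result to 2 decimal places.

0.27

A: p*_A = 1 − 0.076/0.192 = 0.6042.
B: p*_B = 1 − 0.752/1.125 = 0.3316.
p*_A − p*_B = 0.6042 − 0.3316 = 0.2726.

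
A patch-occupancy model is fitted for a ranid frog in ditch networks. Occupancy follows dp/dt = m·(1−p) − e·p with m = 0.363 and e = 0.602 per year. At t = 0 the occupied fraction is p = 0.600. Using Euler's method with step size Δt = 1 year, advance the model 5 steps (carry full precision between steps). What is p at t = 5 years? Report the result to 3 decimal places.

0.376

Update rule: p ← p + [m·(1−p) − e·p]·Δt with Δt = 1.
t = 1: p = 0.60000 + (-0.21600) = 0.38400
t = 2: p = 0.38400 + (-0.00756) = 0.37644
t = 3: p = 0.37644 + (-0.00026) = 0.37618
t = 4: p = 0.37618 + (-0.00001) = 0.37617
t = 5: p = 0.37617 + (-0.00000) = 0.37617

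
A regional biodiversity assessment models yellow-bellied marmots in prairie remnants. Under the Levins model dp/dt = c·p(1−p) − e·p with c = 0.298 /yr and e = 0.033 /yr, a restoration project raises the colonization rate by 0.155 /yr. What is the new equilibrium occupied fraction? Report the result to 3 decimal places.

0.927

Before: p* = 1 − 0.033/0.298 = 0.8893.
After the change, c = 0.453, e = 0.033, so p* = 1 − 0.033/0.453 = 0.9272.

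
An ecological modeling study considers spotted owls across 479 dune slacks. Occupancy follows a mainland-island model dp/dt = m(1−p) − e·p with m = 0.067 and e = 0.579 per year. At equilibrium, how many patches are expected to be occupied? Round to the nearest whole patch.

50

p* = m/(m+e) = 0.067/0.6460 = 0.1037.
Expected occupied patches = N × p* = 479 × 0.1037 = 49.68 ≈ 50.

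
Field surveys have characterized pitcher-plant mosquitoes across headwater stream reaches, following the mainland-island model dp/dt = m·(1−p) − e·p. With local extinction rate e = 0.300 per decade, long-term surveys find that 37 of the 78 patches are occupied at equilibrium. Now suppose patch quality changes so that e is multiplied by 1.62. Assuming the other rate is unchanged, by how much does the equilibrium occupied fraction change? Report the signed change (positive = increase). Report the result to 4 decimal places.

Observed p* = 37/78 = 0.47436.
Balance m(1−p*) = e·p* gives m = e·p*/(1−p*) = 0.300×0.47436/0.52564 = 0.27073.
New p* = m/(m+e) = 0.27073/(0.27073+0.48600) = 0.35776.
Δp* = 0.35776 − 0.47436 = -0.11660.

-0.1166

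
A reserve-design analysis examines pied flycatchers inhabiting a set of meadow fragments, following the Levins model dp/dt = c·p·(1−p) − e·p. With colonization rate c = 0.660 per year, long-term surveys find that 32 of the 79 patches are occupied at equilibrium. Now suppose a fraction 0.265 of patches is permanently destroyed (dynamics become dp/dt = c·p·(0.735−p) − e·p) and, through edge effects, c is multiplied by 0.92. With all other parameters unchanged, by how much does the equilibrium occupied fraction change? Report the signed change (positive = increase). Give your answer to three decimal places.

-0.317

Observed p* = 32/79 = 0.40506.
Balance c(1−p*) = e gives e = 0.660×(1 − 0.40506) = 0.39266.
New p* = 0.735 − e/c = 0.735 − 0.39266/0.60720 = 0.08833.
Δp* = 0.08833 − 0.40506 = -0.31673.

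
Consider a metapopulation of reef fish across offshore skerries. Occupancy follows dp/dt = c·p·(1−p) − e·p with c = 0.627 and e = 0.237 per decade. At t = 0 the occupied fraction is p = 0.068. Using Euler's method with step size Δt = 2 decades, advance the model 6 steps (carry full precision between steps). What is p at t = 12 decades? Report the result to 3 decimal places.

0.587

Update rule: p ← p + [c·p·(1−p) − e·p]·Δt with Δt = 2.
step 1: Δp = +0.04724, p = 0.11524
step 2: Δp = +0.07323, p = 0.18848
step 3: Δp = +0.10247, p = 0.29094
step 4: Δp = +0.12079, p = 0.41173
step 5: Δp = +0.10857, p = 0.52030
step 6: Δp = +0.06636, p = 0.58666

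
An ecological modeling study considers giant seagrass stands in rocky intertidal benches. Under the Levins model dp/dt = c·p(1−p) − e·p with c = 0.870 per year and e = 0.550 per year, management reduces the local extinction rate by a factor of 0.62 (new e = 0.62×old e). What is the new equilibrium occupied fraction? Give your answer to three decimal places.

Before: p* = 1 − 0.550/0.870 = 0.3678.
After the change, c = 0.87, e = 0.341, so p* = 1 − 0.341/0.87 = 0.6080.

0.608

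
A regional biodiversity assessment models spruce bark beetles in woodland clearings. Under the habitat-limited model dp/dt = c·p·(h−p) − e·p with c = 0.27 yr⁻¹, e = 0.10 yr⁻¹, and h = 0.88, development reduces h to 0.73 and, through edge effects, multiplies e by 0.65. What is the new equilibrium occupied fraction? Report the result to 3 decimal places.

0.489

Before: p* = h − e/c = 0.88 − 0.10/0.27 = 0.88 − 0.3704 = 0.5096.
After: c = 0.27, e = 0.065, h = 0.73; p* = 0.73 − 0.065/0.27 = 0.4893.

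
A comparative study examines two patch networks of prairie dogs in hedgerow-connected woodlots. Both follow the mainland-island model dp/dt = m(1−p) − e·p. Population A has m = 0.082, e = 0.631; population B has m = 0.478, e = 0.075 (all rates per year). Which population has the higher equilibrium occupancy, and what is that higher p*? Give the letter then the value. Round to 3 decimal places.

B, 0.864

A: p*_A = m/(m+e) = 0.082/0.7130 = 0.1150.
B: p*_B = 0.478/0.5530 = 0.8644.
B is higher at 0.8644.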